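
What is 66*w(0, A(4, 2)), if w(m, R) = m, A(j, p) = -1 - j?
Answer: 0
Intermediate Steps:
66*w(0, A(4, 2)) = 66*0 = 0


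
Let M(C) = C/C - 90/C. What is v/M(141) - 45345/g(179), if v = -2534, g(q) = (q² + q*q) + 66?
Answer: -7640669369/1090516 ≈ -7006.5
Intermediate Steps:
g(q) = 66 + 2*q² (g(q) = (q² + q²) + 66 = 2*q² + 66 = 66 + 2*q²)
M(C) = 1 - 90/C
v/M(141) - 45345/g(179) = -2534*141/(-90 + 141) - 45345/(66 + 2*179²) = -2534/((1/141)*51) - 45345/(66 + 2*32041) = -2534/17/47 - 45345/(66 + 64082) = -2534*47/17 - 45345/64148 = -119098/17 - 45345*1/64148 = -119098/17 - 45345/64148 = -7640669369/1090516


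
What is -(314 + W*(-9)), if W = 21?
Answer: -125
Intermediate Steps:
-(314 + W*(-9)) = -(314 + 21*(-9)) = -(314 - 189) = -1*125 = -125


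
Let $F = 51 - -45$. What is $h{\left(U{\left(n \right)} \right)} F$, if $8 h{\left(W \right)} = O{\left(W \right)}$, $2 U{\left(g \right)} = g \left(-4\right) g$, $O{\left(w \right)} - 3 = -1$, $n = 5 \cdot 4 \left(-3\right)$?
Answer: $24$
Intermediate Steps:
$n = -60$ ($n = 20 \left(-3\right) = -60$)
$O{\left(w \right)} = 2$ ($O{\left(w \right)} = 3 - 1 = 2$)
$U{\left(g \right)} = - 2 g^{2}$ ($U{\left(g \right)} = \frac{g \left(-4\right) g}{2} = \frac{- 4 g g}{2} = \frac{\left(-4\right) g^{2}}{2} = - 2 g^{2}$)
$h{\left(W \right)} = \frac{1}{4}$ ($h{\left(W \right)} = \frac{1}{8} \cdot 2 = \frac{1}{4}$)
$F = 96$ ($F = 51 + 45 = 96$)
$h{\left(U{\left(n \right)} \right)} F = \frac{1}{4} \cdot 96 = 24$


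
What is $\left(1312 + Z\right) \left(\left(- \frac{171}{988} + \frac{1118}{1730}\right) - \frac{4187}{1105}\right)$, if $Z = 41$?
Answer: $- \frac{3430657329}{764660} \approx -4486.5$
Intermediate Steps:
$\left(1312 + Z\right) \left(\left(- \frac{171}{988} + \frac{1118}{1730}\right) - \frac{4187}{1105}\right) = \left(1312 + 41\right) \left(\left(- \frac{171}{988} + \frac{1118}{1730}\right) - \frac{4187}{1105}\right) = 1353 \left(\left(\left(-171\right) \frac{1}{988} + 1118 \cdot \frac{1}{1730}\right) - \frac{4187}{1105}\right) = 1353 \left(\left(- \frac{9}{52} + \frac{559}{865}\right) - \frac{4187}{1105}\right) = 1353 \left(\frac{21283}{44980} - \frac{4187}{1105}\right) = 1353 \left(- \frac{2535593}{764660}\right) = - \frac{3430657329}{764660}$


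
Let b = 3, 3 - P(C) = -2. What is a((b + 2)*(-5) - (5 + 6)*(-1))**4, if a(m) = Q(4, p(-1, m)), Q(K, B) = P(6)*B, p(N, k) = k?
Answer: 24010000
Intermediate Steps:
P(C) = 5 (P(C) = 3 - 1*(-2) = 3 + 2 = 5)
Q(K, B) = 5*B
a(m) = 5*m
a((b + 2)*(-5) - (5 + 6)*(-1))**4 = (5*((3 + 2)*(-5) - (5 + 6)*(-1)))**4 = (5*(5*(-5) - 11*(-1)))**4 = (5*(-25 - 1*(-11)))**4 = (5*(-25 + 11))**4 = (5*(-14))**4 = (-70)**4 = 24010000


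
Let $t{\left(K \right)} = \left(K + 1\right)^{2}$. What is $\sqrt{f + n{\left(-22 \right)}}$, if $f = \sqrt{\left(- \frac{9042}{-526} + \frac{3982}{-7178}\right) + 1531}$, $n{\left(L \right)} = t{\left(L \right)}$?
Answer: $\frac{\sqrt{392913547270209 + 943907 \sqrt{1378881860613671}}}{943907} \approx 21.917$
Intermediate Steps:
$t{\left(K \right)} = \left(1 + K\right)^{2}$
$n{\left(L \right)} = \left(1 + L\right)^{2}$
$f = \frac{\sqrt{1378881860613671}}{943907}$ ($f = \sqrt{\left(\left(-9042\right) \left(- \frac{1}{526}\right) + 3982 \left(- \frac{1}{7178}\right)\right) + 1531} = \sqrt{\left(\frac{4521}{263} - \frac{1991}{3589}\right) + 1531} = \sqrt{\frac{15702236}{943907} + 1531} = \sqrt{\frac{1460823853}{943907}} = \frac{\sqrt{1378881860613671}}{943907} \approx 39.34$)
$\sqrt{f + n{\left(-22 \right)}} = \sqrt{\frac{\sqrt{1378881860613671}}{943907} + \left(1 - 22\right)^{2}} = \sqrt{\frac{\sqrt{1378881860613671}}{943907} + \left(-21\right)^{2}} = \sqrt{\frac{\sqrt{1378881860613671}}{943907} + 441} = \sqrt{441 + \frac{\sqrt{1378881860613671}}{943907}}$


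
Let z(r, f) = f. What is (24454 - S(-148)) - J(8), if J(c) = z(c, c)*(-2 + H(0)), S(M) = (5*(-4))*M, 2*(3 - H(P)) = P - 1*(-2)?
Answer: 21494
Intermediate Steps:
H(P) = 2 - P/2 (H(P) = 3 - (P - 1*(-2))/2 = 3 - (P + 2)/2 = 3 - (2 + P)/2 = 3 + (-1 - P/2) = 2 - P/2)
S(M) = -20*M
J(c) = 0 (J(c) = c*(-2 + (2 - 1/2*0)) = c*(-2 + (2 + 0)) = c*(-2 + 2) = c*0 = 0)
(24454 - S(-148)) - J(8) = (24454 - (-20)*(-148)) - 1*0 = (24454 - 1*2960) + 0 = (24454 - 2960) + 0 = 21494 + 0 = 21494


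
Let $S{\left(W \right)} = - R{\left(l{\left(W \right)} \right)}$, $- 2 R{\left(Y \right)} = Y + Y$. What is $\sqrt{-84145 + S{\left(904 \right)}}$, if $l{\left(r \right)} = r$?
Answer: $3 i \sqrt{9249} \approx 288.52 i$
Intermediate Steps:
$R{\left(Y \right)} = - Y$ ($R{\left(Y \right)} = - \frac{Y + Y}{2} = - \frac{2 Y}{2} = - Y$)
$S{\left(W \right)} = W$ ($S{\left(W \right)} = - \left(-1\right) W = W$)
$\sqrt{-84145 + S{\left(904 \right)}} = \sqrt{-84145 + 904} = \sqrt{-83241} = 3 i \sqrt{9249}$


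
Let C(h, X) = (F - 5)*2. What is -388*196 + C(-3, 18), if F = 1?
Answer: -76056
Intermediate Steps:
C(h, X) = -8 (C(h, X) = (1 - 5)*2 = -4*2 = -8)
-388*196 + C(-3, 18) = -388*196 - 8 = -76048 - 8 = -76056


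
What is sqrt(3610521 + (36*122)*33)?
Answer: 3*sqrt(417273) ≈ 1937.9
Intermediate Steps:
sqrt(3610521 + (36*122)*33) = sqrt(3610521 + 4392*33) = sqrt(3610521 + 144936) = sqrt(3755457) = 3*sqrt(417273)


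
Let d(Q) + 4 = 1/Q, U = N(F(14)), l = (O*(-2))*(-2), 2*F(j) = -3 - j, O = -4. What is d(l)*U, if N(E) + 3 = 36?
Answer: -2145/16 ≈ -134.06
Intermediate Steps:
F(j) = -3/2 - j/2 (F(j) = (-3 - j)/2 = -3/2 - j/2)
N(E) = 33 (N(E) = -3 + 36 = 33)
l = -16 (l = -4*(-2)*(-2) = 8*(-2) = -16)
U = 33
d(Q) = -4 + 1/Q
d(l)*U = (-4 + 1/(-16))*33 = (-4 - 1/16)*33 = -65/16*33 = -2145/16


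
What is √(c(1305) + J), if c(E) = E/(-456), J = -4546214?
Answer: I*√26258948594/76 ≈ 2132.2*I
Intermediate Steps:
c(E) = -E/456 (c(E) = E*(-1/456) = -E/456)
√(c(1305) + J) = √(-1/456*1305 - 4546214) = √(-435/152 - 4546214) = √(-691024963/152) = I*√26258948594/76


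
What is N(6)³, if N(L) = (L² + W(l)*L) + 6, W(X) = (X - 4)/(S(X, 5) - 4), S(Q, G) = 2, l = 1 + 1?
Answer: 110592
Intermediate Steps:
l = 2
W(X) = 2 - X/2 (W(X) = (X - 4)/(2 - 4) = (-4 + X)/(-2) = (-4 + X)*(-½) = 2 - X/2)
N(L) = 6 + L + L² (N(L) = (L² + (2 - ½*2)*L) + 6 = (L² + (2 - 1)*L) + 6 = (L² + 1*L) + 6 = (L² + L) + 6 = (L + L²) + 6 = 6 + L + L²)
N(6)³ = (6 + 6 + 6²)³ = (6 + 6 + 36)³ = 48³ = 110592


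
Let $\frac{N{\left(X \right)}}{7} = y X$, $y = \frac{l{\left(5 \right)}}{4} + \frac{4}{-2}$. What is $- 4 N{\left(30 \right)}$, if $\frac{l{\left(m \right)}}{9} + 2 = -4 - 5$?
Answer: $22470$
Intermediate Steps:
$l{\left(m \right)} = -99$ ($l{\left(m \right)} = -18 + 9 \left(-4 - 5\right) = -18 + 9 \left(-9\right) = -18 - 81 = -99$)
$y = - \frac{107}{4}$ ($y = - \frac{99}{4} + \frac{4}{-2} = \left(-99\right) \frac{1}{4} + 4 \left(- \frac{1}{2}\right) = - \frac{99}{4} - 2 = - \frac{107}{4} \approx -26.75$)
$N{\left(X \right)} = - \frac{749 X}{4}$ ($N{\left(X \right)} = 7 \left(- \frac{107 X}{4}\right) = - \frac{749 X}{4}$)
$- 4 N{\left(30 \right)} = - 4 \left(\left(- \frac{749}{4}\right) 30\right) = \left(-4\right) \left(- \frac{11235}{2}\right) = 22470$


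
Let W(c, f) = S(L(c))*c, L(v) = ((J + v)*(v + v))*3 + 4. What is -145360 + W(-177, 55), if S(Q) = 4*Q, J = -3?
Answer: -135489472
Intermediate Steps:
L(v) = 4 + 6*v*(-3 + v) (L(v) = ((-3 + v)*(v + v))*3 + 4 = ((-3 + v)*(2*v))*3 + 4 = (2*v*(-3 + v))*3 + 4 = 6*v*(-3 + v) + 4 = 4 + 6*v*(-3 + v))
W(c, f) = c*(16 - 72*c + 24*c²) (W(c, f) = (4*(4 - 18*c + 6*c²))*c = (16 - 72*c + 24*c²)*c = c*(16 - 72*c + 24*c²))
-145360 + W(-177, 55) = -145360 + 8*(-177)*(2 - 9*(-177) + 3*(-177)²) = -145360 + 8*(-177)*(2 + 1593 + 3*31329) = -145360 + 8*(-177)*(2 + 1593 + 93987) = -145360 + 8*(-177)*95582 = -145360 - 135344112 = -135489472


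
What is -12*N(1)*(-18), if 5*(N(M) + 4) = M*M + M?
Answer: -3888/5 ≈ -777.60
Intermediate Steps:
N(M) = -4 + M/5 + M**2/5 (N(M) = -4 + (M*M + M)/5 = -4 + (M**2 + M)/5 = -4 + (M + M**2)/5 = -4 + (M/5 + M**2/5) = -4 + M/5 + M**2/5)
-12*N(1)*(-18) = -12*(-4 + (1/5)*1 + (1/5)*1**2)*(-18) = -12*(-4 + 1/5 + (1/5)*1)*(-18) = -12*(-4 + 1/5 + 1/5)*(-18) = -12*(-18/5)*(-18) = (216/5)*(-18) = -3888/5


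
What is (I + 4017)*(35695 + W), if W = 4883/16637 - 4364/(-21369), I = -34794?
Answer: -130190018122577270/118505351 ≈ -1.0986e+9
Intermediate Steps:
W = 176948695/355516053 (W = 4883*(1/16637) - 4364*(-1/21369) = 4883/16637 + 4364/21369 = 176948695/355516053 ≈ 0.49772)
(I + 4017)*(35695 + W) = (-34794 + 4017)*(35695 + 176948695/355516053) = -30777*12690322460530/355516053 = -130190018122577270/118505351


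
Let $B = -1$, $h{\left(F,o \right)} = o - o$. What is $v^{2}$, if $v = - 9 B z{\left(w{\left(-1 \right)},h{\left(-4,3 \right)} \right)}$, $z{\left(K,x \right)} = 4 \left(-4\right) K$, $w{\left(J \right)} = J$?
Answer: $20736$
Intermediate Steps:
$h{\left(F,o \right)} = 0$
$z{\left(K,x \right)} = - 16 K$
$v = 144$ ($v = \left(-9\right) \left(-1\right) \left(\left(-16\right) \left(-1\right)\right) = 9 \cdot 16 = 144$)
$v^{2} = 144^{2} = 20736$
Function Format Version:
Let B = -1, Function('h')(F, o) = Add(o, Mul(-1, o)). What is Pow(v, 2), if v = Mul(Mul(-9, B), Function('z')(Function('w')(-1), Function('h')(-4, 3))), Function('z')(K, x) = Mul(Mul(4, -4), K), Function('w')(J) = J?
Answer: 20736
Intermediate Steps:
Function('h')(F, o) = 0
Function('z')(K, x) = Mul(-16, K)
v = 144 (v = Mul(Mul(-9, -1), Mul(-16, -1)) = Mul(9, 16) = 144)
Pow(v, 2) = Pow(144, 2) = 20736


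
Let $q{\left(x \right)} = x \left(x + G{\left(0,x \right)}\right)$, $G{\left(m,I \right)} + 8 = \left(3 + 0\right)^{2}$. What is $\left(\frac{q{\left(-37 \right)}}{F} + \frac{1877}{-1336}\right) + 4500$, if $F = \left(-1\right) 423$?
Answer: $\frac{282278053}{62792} \approx 4495.4$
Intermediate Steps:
$G{\left(m,I \right)} = 1$ ($G{\left(m,I \right)} = -8 + \left(3 + 0\right)^{2} = -8 + 3^{2} = -8 + 9 = 1$)
$q{\left(x \right)} = x \left(1 + x\right)$ ($q{\left(x \right)} = x \left(x + 1\right) = x \left(1 + x\right)$)
$F = -423$
$\left(\frac{q{\left(-37 \right)}}{F} + \frac{1877}{-1336}\right) + 4500 = \left(\frac{\left(-37\right) \left(1 - 37\right)}{-423} + \frac{1877}{-1336}\right) + 4500 = \left(\left(-37\right) \left(-36\right) \left(- \frac{1}{423}\right) + 1877 \left(- \frac{1}{1336}\right)\right) + 4500 = \left(1332 \left(- \frac{1}{423}\right) - \frac{1877}{1336}\right) + 4500 = \left(- \frac{148}{47} - \frac{1877}{1336}\right) + 4500 = - \frac{285947}{62792} + 4500 = \frac{282278053}{62792}$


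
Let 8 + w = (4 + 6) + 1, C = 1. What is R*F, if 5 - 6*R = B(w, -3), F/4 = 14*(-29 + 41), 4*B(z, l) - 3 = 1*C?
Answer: 448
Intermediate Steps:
w = 3 (w = -8 + ((4 + 6) + 1) = -8 + (10 + 1) = -8 + 11 = 3)
B(z, l) = 1 (B(z, l) = ¾ + (1*1)/4 = ¾ + (¼)*1 = ¾ + ¼ = 1)
F = 672 (F = 4*(14*(-29 + 41)) = 4*(14*12) = 4*168 = 672)
R = ⅔ (R = ⅚ - ⅙*1 = ⅚ - ⅙ = ⅔ ≈ 0.66667)
R*F = (⅔)*672 = 448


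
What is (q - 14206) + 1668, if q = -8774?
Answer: -21312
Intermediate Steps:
(q - 14206) + 1668 = (-8774 - 14206) + 1668 = -22980 + 1668 = -21312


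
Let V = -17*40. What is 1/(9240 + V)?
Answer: 1/8560 ≈ 0.00011682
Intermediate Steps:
V = -680
1/(9240 + V) = 1/(9240 - 680) = 1/8560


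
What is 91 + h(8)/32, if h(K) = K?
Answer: 365/4 ≈ 91.250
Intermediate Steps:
91 + h(8)/32 = 91 + 8/32 = 91 + (1/32)*8 = 91 + ¼ = 365/4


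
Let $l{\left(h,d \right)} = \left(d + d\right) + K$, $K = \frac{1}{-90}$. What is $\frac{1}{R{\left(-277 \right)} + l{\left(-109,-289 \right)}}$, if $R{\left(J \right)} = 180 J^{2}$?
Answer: $\frac{90}{1242957779} \approx 7.2408 \cdot 10^{-8}$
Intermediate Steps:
$K = - \frac{1}{90} \approx -0.011111$
$l{\left(h,d \right)} = - \frac{1}{90} + 2 d$ ($l{\left(h,d \right)} = \left(d + d\right) - \frac{1}{90} = 2 d - \frac{1}{90} = - \frac{1}{90} + 2 d$)
$\frac{1}{R{\left(-277 \right)} + l{\left(-109,-289 \right)}} = \frac{1}{180 \left(-277\right)^{2} + \left(- \frac{1}{90} + 2 \left(-289\right)\right)} = \frac{1}{180 \cdot 76729 - \frac{52021}{90}} = \frac{1}{13811220 - \frac{52021}{90}} = \frac{1}{\frac{1242957779}{90}} = \frac{90}{1242957779}$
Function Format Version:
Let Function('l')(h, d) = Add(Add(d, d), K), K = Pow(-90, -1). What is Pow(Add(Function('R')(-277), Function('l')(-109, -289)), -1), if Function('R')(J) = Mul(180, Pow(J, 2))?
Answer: Rational(90, 1242957779) ≈ 7.2408e-8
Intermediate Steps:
K = Rational(-1, 90) ≈ -0.011111
Function('l')(h, d) = Add(Rational(-1, 90), Mul(2, d)) (Function('l')(h, d) = Add(Add(d, d), Rational(-1, 90)) = Add(Mul(2, d), Rational(-1, 90)) = Add(Rational(-1, 90), Mul(2, d)))
Pow(Add(Function('R')(-277), Function('l')(-109, -289)), -1) = Pow(Add(Mul(180, Pow(-277, 2)), Add(Rational(-1, 90), Mul(2, -289))), -1) = Pow(Add(Mul(180, 76729), Add(Rational(-1, 90), -578)), -1) = Pow(Add(13811220, Rational(-52021, 90)), -1) = Pow(Rational(1242957779, 90), -1) = Rational(90, 1242957779)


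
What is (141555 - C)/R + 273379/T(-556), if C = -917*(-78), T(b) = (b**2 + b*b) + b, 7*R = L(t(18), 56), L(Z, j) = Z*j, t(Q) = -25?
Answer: -10800839491/30885800 ≈ -349.70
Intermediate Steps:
R = -200 (R = (-25*56)/7 = (1/7)*(-1400) = -200)
T(b) = b + 2*b**2 (T(b) = (b**2 + b**2) + b = 2*b**2 + b = b + 2*b**2)
C = 71526
(141555 - C)/R + 273379/T(-556) = (141555 - 1*71526)/(-200) + 273379/((-556*(1 + 2*(-556)))) = (141555 - 71526)*(-1/200) + 273379/((-556*(1 - 1112))) = 70029*(-1/200) + 273379/((-556*(-1111))) = -70029/200 + 273379/617716 = -10800839491/30885800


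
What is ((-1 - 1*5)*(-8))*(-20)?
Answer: -960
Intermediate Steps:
((-1 - 1*5)*(-8))*(-20) = ((-1 - 5)*(-8))*(-20) = -6*(-8)*(-20) = 48*(-20) = -960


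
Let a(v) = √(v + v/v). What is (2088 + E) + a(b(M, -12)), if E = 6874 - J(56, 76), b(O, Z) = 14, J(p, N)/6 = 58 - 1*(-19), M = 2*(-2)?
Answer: 8500 + √15 ≈ 8503.9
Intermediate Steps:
M = -4
J(p, N) = 462 (J(p, N) = 6*(58 - 1*(-19)) = 6*(58 + 19) = 6*77 = 462)
E = 6412 (E = 6874 - 1*462 = 6874 - 462 = 6412)
a(v) = √(1 + v) (a(v) = √(v + 1) = √(1 + v))
(2088 + E) + a(b(M, -12)) = (2088 + 6412) + √(1 + 14) = 8500 + √15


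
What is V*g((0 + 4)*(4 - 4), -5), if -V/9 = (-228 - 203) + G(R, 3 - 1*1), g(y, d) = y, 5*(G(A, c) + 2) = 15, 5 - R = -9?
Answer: 0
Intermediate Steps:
R = 14 (R = 5 - 1*(-9) = 5 + 9 = 14)
G(A, c) = 1 (G(A, c) = -2 + (⅕)*15 = -2 + 3 = 1)
V = 3870 (V = -9*((-228 - 203) + 1) = -9*(-431 + 1) = -9*(-430) = 3870)
V*g((0 + 4)*(4 - 4), -5) = 3870*((0 + 4)*(4 - 4)) = 3870*(4*0) = 3870*0 = 0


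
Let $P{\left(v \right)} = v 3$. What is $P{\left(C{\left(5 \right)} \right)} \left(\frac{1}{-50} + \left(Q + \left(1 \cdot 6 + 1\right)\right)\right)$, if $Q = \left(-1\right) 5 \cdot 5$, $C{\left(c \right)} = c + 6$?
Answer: $- \frac{29733}{50} \approx -594.66$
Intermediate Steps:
$C{\left(c \right)} = 6 + c$
$P{\left(v \right)} = 3 v$
$Q = -25$ ($Q = \left(-5\right) 5 = -25$)
$P{\left(C{\left(5 \right)} \right)} \left(\frac{1}{-50} + \left(Q + \left(1 \cdot 6 + 1\right)\right)\right) = 3 \left(6 + 5\right) \left(\frac{1}{-50} + \left(-25 + \left(1 \cdot 6 + 1\right)\right)\right) = 3 \cdot 11 \left(- \frac{1}{50} + \left(-25 + \left(6 + 1\right)\right)\right) = 33 \left(- \frac{1}{50} + \left(-25 + 7\right)\right) = 33 \left(- \frac{1}{50} - 18\right) = 33 \left(- \frac{901}{50}\right) = - \frac{29733}{50}$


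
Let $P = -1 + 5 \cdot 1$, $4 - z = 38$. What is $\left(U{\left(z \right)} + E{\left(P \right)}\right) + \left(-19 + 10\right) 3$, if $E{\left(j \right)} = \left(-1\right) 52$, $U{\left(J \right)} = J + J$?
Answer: $-147$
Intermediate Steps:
$z = -34$ ($z = 4 - 38 = -34$)
$P = 4$ ($P = -1 + 5 = 4$)
$U{\left(J \right)} = 2 J$
$E{\left(j \right)} = -52$
$\left(U{\left(z \right)} + E{\left(P \right)}\right) + \left(-19 + 10\right) 3 = \left(2 \left(-34\right) - 52\right) + \left(-19 + 10\right) 3 = \left(-68 - 52\right) - 27 = -120 - 27 = -147$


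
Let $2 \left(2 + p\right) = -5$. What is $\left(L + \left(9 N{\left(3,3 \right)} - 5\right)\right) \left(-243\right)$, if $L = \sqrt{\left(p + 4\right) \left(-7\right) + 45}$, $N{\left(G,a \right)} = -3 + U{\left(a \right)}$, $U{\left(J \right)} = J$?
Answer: $1215 - \frac{243 \sqrt{194}}{2} \approx -477.3$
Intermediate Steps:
$p = - \frac{9}{2}$ ($p = -2 + \frac{1}{2} \left(-5\right) = -2 - \frac{5}{2} = - \frac{9}{2} \approx -4.5$)
$N{\left(G,a \right)} = -3 + a$
$L = \frac{\sqrt{194}}{2}$ ($L = \sqrt{\left(- \frac{9}{2} + 4\right) \left(-7\right) + 45} = \sqrt{\left(- \frac{1}{2}\right) \left(-7\right) + 45} = \sqrt{\frac{7}{2} + 45} = \sqrt{\frac{97}{2}} = \frac{\sqrt{194}}{2} \approx 6.9642$)
$\left(L + \left(9 N{\left(3,3 \right)} - 5\right)\right) \left(-243\right) = \left(\frac{\sqrt{194}}{2} - \left(5 - 9 \left(-3 + 3\right)\right)\right) \left(-243\right) = \left(\frac{\sqrt{194}}{2} + \left(9 \cdot 0 - 5\right)\right) \left(-243\right) = \left(\frac{\sqrt{194}}{2} + \left(0 - 5\right)\right) \left(-243\right) = \left(\frac{\sqrt{194}}{2} - 5\right) \left(-243\right) = \left(-5 + \frac{\sqrt{194}}{2}\right) \left(-243\right) = 1215 - \frac{243 \sqrt{194}}{2}$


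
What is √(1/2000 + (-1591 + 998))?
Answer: I*√5929995/100 ≈ 24.352*I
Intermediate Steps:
√(1/2000 + (-1591 + 998)) = √(1/2000 - 593) = √(-1185999/2000) = I*√5929995/100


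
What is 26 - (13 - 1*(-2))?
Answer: 11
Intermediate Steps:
26 - (13 - 1*(-2)) = 26 - (13 + 2) = 26 - 15 = 11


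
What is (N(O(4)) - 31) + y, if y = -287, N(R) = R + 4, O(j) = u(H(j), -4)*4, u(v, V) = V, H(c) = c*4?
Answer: -330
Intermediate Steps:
H(c) = 4*c
O(j) = -16 (O(j) = -4*4 = -16)
N(R) = 4 + R
(N(O(4)) - 31) + y = ((4 - 16) - 31) - 287 = (-12 - 31) - 287 = -43 - 287 = -330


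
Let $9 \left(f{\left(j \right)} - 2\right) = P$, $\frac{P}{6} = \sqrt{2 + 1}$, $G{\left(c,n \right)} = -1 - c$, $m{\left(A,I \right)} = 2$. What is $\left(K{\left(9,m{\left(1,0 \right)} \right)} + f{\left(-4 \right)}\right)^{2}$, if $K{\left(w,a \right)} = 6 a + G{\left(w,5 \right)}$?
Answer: $\frac{52}{3} + \frac{16 \sqrt{3}}{3} \approx 26.571$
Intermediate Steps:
$P = 6 \sqrt{3}$ ($P = 6 \sqrt{2 + 1} = 6 \sqrt{3} \approx 10.392$)
$K{\left(w,a \right)} = -1 - w + 6 a$ ($K{\left(w,a \right)} = 6 a - \left(1 + w\right) = -1 - w + 6 a$)
$f{\left(j \right)} = 2 + \frac{2 \sqrt{3}}{3}$ ($f{\left(j \right)} = 2 + \frac{6 \sqrt{3}}{9} = 2 + \frac{2 \sqrt{3}}{3}$)
$\left(K{\left(9,m{\left(1,0 \right)} \right)} + f{\left(-4 \right)}\right)^{2} = \left(\left(-1 - 9 + 6 \cdot 2\right) + \left(2 + \frac{2 \sqrt{3}}{3}\right)\right)^{2} = \left(\left(-1 - 9 + 12\right) + \left(2 + \frac{2 \sqrt{3}}{3}\right)\right)^{2} = \left(2 + \left(2 + \frac{2 \sqrt{3}}{3}\right)\right)^{2} = \left(4 + \frac{2 \sqrt{3}}{3}\right)^{2}$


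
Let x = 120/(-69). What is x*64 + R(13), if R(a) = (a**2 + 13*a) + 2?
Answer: 5260/23 ≈ 228.70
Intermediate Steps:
x = -40/23 (x = 120*(-1/69) = -40/23 ≈ -1.7391)
R(a) = 2 + a**2 + 13*a
x*64 + R(13) = -40/23*64 + (2 + 13**2 + 13*13) = -2560/23 + (2 + 169 + 169) = -2560/23 + 340 = 5260/23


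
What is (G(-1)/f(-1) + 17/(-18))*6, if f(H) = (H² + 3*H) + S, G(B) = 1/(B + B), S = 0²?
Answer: -25/6 ≈ -4.1667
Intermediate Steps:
S = 0
G(B) = 1/(2*B)
f(H) = H² + 3*H (f(H) = (H² + 3*H) + 0 = H² + 3*H)
(G(-1)/f(-1) + 17/(-18))*6 = (((½)/(-1))/((-(3 - 1))) + 17/(-18))*6 = (((½)*(-1))/((-1*2)) + 17*(-1/18))*6 = (-½/(-2) - 17/18)*6 = (-½*(-½) - 17/18)*6 = (¼ - 17/18)*6 = -25/36*6 = -25/6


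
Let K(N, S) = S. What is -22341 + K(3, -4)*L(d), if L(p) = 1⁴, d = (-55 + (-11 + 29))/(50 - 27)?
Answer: -22345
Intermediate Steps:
d = -37/23 (d = (-55 + 18)/23 = -37*1/23 = -37/23 ≈ -1.6087)
L(p) = 1
-22341 + K(3, -4)*L(d) = -22341 - 4*1 = -22341 - 4 = -22345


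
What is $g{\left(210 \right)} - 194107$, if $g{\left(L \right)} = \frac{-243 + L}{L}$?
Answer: $- \frac{13587501}{70} \approx -1.9411 \cdot 10^{5}$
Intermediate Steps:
$g{\left(L \right)} = \frac{-243 + L}{L}$
$g{\left(210 \right)} - 194107 = \frac{-243 + 210}{210} - 194107 = \frac{1}{210} \left(-33\right) - 194107 = - \frac{11}{70} - 194107 = - \frac{13587501}{70}$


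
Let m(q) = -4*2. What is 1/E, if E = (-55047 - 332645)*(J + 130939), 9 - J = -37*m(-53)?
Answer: -1/50652735184 ≈ -1.9742e-11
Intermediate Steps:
m(q) = -8
J = -287 (J = 9 - (-37)*(-8) = 9 - 1*296 = 9 - 296 = -287)
E = -50652735184 (E = (-55047 - 332645)*(-287 + 130939) = -387692*130652 = -50652735184)
1/E = 1/(-50652735184) = -1/50652735184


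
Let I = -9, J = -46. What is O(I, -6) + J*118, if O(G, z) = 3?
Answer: -5425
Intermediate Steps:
O(I, -6) + J*118 = 3 - 46*118 = 3 - 5428 = -5425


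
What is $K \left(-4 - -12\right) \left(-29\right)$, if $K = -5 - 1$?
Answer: $1392$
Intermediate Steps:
$K = -6$
$K \left(-4 - -12\right) \left(-29\right) = - 6 \left(-4 - -12\right) \left(-29\right) = - 6 \left(-4 + 12\right) \left(-29\right) = \left(-6\right) 8 \left(-29\right) = \left(-48\right) \left(-29\right) = 1392$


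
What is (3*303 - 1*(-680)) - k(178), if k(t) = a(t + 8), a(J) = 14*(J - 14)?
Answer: -819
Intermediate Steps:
a(J) = -196 + 14*J (a(J) = 14*(-14 + J) = -196 + 14*J)
k(t) = -84 + 14*t (k(t) = -196 + 14*(t + 8) = -196 + 14*(8 + t) = -196 + (112 + 14*t) = -84 + 14*t)
(3*303 - 1*(-680)) - k(178) = (3*303 - 1*(-680)) - (-84 + 14*178) = (909 + 680) - (-84 + 2492) = 1589 - 1*2408 = 1589 - 2408 = -819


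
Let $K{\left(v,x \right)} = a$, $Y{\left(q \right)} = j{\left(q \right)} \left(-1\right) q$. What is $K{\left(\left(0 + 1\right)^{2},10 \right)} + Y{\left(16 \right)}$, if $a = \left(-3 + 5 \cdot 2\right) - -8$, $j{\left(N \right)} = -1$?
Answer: $31$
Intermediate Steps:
$Y{\left(q \right)} = q$ ($Y{\left(q \right)} = \left(-1\right) \left(-1\right) q = 1 q = q$)
$a = 15$ ($a = \left(-3 + 10\right) + 8 = 7 + 8 = 15$)
$K{\left(v,x \right)} = 15$
$K{\left(\left(0 + 1\right)^{2},10 \right)} + Y{\left(16 \right)} = 15 + 16 = 31$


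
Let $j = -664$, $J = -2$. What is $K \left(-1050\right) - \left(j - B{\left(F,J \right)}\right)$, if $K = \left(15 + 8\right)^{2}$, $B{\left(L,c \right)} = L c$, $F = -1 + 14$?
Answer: $-554812$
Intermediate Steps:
$F = 13$
$K = 529$ ($K = 23^{2} = 529$)
$K \left(-1050\right) - \left(j - B{\left(F,J \right)}\right) = 529 \left(-1050\right) + \left(13 \left(-2\right) - -664\right) = -555450 + \left(-26 + 664\right) = -555450 + 638 = -554812$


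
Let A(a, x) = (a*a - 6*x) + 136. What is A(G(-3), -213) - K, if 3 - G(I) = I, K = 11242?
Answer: -9792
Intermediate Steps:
G(I) = 3 - I
A(a, x) = 136 + a² - 6*x (A(a, x) = (a² - 6*x) + 136 = 136 + a² - 6*x)
A(G(-3), -213) - K = (136 + (3 - 1*(-3))² - 6*(-213)) - 1*11242 = (136 + (3 + 3)² + 1278) - 11242 = (136 + 6² + 1278) - 11242 = (136 + 36 + 1278) - 11242 = 1450 - 11242 = -9792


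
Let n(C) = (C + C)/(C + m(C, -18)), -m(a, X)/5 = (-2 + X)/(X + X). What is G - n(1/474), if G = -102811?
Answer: -405795011/3947 ≈ -1.0281e+5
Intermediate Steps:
m(a, X) = -5*(-2 + X)/(2*X) (m(a, X) = -5*(-2 + X)/(X + X) = -5*(-2 + X)/(2*X))
n(C) = 2*C/(-25/9 + C) (n(C) = (C + C)/(C + (-5/2 + 5/(-18))) = (2*C)/(C + (-5/2 + 5*(-1/18))) = (2*C)/(C + (-5/2 - 5/18)) = (2*C)/(C - 25/9) = (2*C)/(-25/9 + C) = 2*C/(-25/9 + C))
G - n(1/474) = -102811 - 18/(474*(-25 + 9/474)) = -102811 - 18/(474*(-25 + 9*(1/474))) = -102811 - 18/(474*(-25 + 3/158)) = -102811 - 18/(474*(-3947/158)) = -102811 - 18*(-158)/(474*3947) = -102811 - 1*(-6/3947) = -102811 + 6/3947 = -405795011/3947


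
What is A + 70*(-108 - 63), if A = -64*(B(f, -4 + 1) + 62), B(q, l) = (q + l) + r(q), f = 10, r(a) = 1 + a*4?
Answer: -19010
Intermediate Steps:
r(a) = 1 + 4*a
B(q, l) = 1 + l + 5*q (B(q, l) = (q + l) + (1 + 4*q) = (l + q) + (1 + 4*q) = 1 + l + 5*q)
A = -7040 (A = -64*((1 + (-4 + 1) + 5*10) + 62) = -64*((1 - 3 + 50) + 62) = -64*(48 + 62) = -64*110 = -7040)
A + 70*(-108 - 63) = -7040 + 70*(-108 - 63) = -7040 + 70*(-171) = -7040 - 11970 = -19010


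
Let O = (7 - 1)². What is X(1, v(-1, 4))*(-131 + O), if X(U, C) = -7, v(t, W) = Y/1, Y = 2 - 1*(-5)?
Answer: 665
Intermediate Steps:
Y = 7 (Y = 2 + 5 = 7)
v(t, W) = 7 (v(t, W) = 7/1 = 7*1 = 7)
O = 36 (O = 6² = 36)
X(1, v(-1, 4))*(-131 + O) = -7*(-131 + 36) = -7*(-95) = 665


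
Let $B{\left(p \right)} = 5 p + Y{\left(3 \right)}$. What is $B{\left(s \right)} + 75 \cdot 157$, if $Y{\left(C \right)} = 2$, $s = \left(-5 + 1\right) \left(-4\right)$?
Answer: $11857$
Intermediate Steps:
$s = 16$ ($s = \left(-4\right) \left(-4\right) = 16$)
$B{\left(p \right)} = 2 + 5 p$ ($B{\left(p \right)} = 5 p + 2 = 2 + 5 p$)
$B{\left(s \right)} + 75 \cdot 157 = \left(2 + 5 \cdot 16\right) + 75 \cdot 157 = \left(2 + 80\right) + 11775 = 82 + 11775 = 11857$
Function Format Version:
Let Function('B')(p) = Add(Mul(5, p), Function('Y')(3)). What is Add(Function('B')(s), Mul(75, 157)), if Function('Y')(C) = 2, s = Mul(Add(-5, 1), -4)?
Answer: 11857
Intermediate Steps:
s = 16 (s = Mul(-4, -4) = 16)
Function('B')(p) = Add(2, Mul(5, p)) (Function('B')(p) = Add(Mul(5, p), 2) = Add(2, Mul(5, p)))
Add(Function('B')(s), Mul(75, 157)) = Add(Add(2, Mul(5, 16)), Mul(75, 157)) = Add(Add(2, 80), 11775) = Add(82, 11775) = 11857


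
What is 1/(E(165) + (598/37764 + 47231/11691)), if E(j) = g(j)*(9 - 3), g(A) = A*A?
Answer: 24527718/4006702214339 ≈ 6.1217e-6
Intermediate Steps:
g(A) = A²
E(j) = 6*j² (E(j) = j²*(9 - 3) = j²*6 = 6*j²)
1/(E(165) + (598/37764 + 47231/11691)) = 1/(6*165² + (598/37764 + 47231/11691)) = 1/(6*27225 + (598*(1/37764) + 47231*(1/11691))) = 1/(163350 + (299/18882 + 47231/11691)) = 1/(163350 + 99479039/24527718) = 1/(4006702214339/24527718) = 24527718/4006702214339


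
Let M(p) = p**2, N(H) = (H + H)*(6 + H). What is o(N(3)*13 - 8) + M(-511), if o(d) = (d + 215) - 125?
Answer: 261905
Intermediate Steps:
N(H) = 2*H*(6 + H) (N(H) = (2*H)*(6 + H) = 2*H*(6 + H))
o(d) = 90 + d (o(d) = (215 + d) - 125 = 90 + d)
o(N(3)*13 - 8) + M(-511) = (90 + ((2*3*(6 + 3))*13 - 8)) + (-511)**2 = (90 + ((2*3*9)*13 - 8)) + 261121 = (90 + (54*13 - 8)) + 261121 = (90 + (702 - 8)) + 261121 = (90 + 694) + 261121 = 784 + 261121 = 261905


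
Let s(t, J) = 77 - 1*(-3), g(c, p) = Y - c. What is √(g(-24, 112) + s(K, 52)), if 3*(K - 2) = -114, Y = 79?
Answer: √183 ≈ 13.528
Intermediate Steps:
g(c, p) = 79 - c
K = -36 (K = 2 + (⅓)*(-114) = 2 - 38 = -36)
s(t, J) = 80 (s(t, J) = 77 + 3 = 80)
√(g(-24, 112) + s(K, 52)) = √((79 - 1*(-24)) + 80) = √((79 + 24) + 80) = √(103 + 80) = √183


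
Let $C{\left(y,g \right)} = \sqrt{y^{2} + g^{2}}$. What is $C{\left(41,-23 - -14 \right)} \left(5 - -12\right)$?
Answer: $17 \sqrt{1762} \approx 713.59$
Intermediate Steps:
$C{\left(y,g \right)} = \sqrt{g^{2} + y^{2}}$
$C{\left(41,-23 - -14 \right)} \left(5 - -12\right) = \sqrt{\left(-23 - -14\right)^{2} + 41^{2}} \left(5 - -12\right) = \sqrt{\left(-23 + 14\right)^{2} + 1681} \left(5 + 12\right) = \sqrt{\left(-9\right)^{2} + 1681} \cdot 17 = \sqrt{81 + 1681} \cdot 17 = \sqrt{1762} \cdot 17 = 17 \sqrt{1762}$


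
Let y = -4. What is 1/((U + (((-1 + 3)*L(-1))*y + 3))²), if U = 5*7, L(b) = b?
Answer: 1/2116 ≈ 0.00047259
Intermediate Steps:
U = 35
1/((U + (((-1 + 3)*L(-1))*y + 3))²) = 1/((35 + (((-1 + 3)*(-1))*(-4) + 3))²) = 1/((35 + ((2*(-1))*(-4) + 3))²) = 1/((35 + (-2*(-4) + 3))²) = 1/((35 + (8 + 3))²) = 1/((35 + 11)²) = 1/(46²) = 1/2116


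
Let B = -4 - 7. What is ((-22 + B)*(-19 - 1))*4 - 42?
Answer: 2598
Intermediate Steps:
B = -11
((-22 + B)*(-19 - 1))*4 - 42 = ((-22 - 11)*(-19 - 1))*4 - 42 = -33*(-20)*4 - 42 = 660*4 - 42 = 2640 - 42 = 2598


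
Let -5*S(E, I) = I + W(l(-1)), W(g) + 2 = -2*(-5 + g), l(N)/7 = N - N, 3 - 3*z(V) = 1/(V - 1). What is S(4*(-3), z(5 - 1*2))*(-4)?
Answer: 106/15 ≈ 7.0667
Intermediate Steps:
z(V) = 1 - 1/(3*(-1 + V)) (z(V) = 1 - 1/(3*(V - 1)) = 1 - 1/(3*(-1 + V)))
l(N) = 0 (l(N) = 7*(N - N) = 7*0 = 0)
W(g) = 8 - 2*g (W(g) = -2 - 2*(-5 + g) = -2 + (10 - 2*g) = 8 - 2*g)
S(E, I) = -8/5 - I/5 (S(E, I) = -(I + (8 - 2*0))/5 = -(I + (8 + 0))/5 = -(I + 8)/5 = -(8 + I)/5 = -8/5 - I/5)
S(4*(-3), z(5 - 1*2))*(-4) = (-8/5 - (-4/3 + (5 - 1*2))/(5*(-1 + (5 - 1*2))))*(-4) = (-8/5 - (-4/3 + (5 - 2))/(5*(-1 + (5 - 2))))*(-4) = (-8/5 - (-4/3 + 3)/(5*(-1 + 3)))*(-4) = (-8/5 - 5/(5*2*3))*(-4) = (-8/5 - 5/(10*3))*(-4) = (-8/5 - ⅕*⅚)*(-4) = (-8/5 - ⅙)*(-4) = -53/30*(-4) = 106/15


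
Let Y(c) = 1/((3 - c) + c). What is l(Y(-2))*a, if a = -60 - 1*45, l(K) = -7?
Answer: 735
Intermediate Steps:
Y(c) = 1/3
a = -105 (a = -60 - 45 = -105)
l(Y(-2))*a = -7*(-105) = 735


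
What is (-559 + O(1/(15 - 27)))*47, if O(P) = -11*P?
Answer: -314759/12 ≈ -26230.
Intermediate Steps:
(-559 + O(1/(15 - 27)))*47 = (-559 - 11/(15 - 27))*47 = (-559 - 11/(-12))*47 = (-559 - 11*(-1/12))*47 = (-559 + 11/12)*47 = -6697/12*47 = -314759/12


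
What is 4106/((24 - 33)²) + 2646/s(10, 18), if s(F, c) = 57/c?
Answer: 1363970/1539 ≈ 886.27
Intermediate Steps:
4106/((24 - 33)²) + 2646/s(10, 18) = 4106/((24 - 33)²) + 2646/((57/18)) = 4106/((-9)²) + 2646/((57*(1/18))) = 4106/81 + 2646/(19/6) = 4106*(1/81) + 2646*(6/19) = 4106/81 + 15876/19 = 1363970/1539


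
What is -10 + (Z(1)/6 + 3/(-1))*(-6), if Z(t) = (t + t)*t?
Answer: 6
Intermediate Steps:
Z(t) = 2*t² (Z(t) = (2*t)*t = 2*t²)
-10 + (Z(1)/6 + 3/(-1))*(-6) = -10 + ((2*1²)/6 + 3/(-1))*(-6) = -10 + ((2*1)*(⅙) + 3*(-1))*(-6) = -10 + (2*(⅙) - 3)*(-6) = -10 + (⅓ - 3)*(-6) = -10 - 8/3*(-6) = -10 + 16 = 6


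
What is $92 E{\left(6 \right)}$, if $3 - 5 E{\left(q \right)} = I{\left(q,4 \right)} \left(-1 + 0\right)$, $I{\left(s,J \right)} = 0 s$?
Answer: $\frac{276}{5} \approx 55.2$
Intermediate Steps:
$I{\left(s,J \right)} = 0$
$E{\left(q \right)} = \frac{3}{5}$ ($E{\left(q \right)} = \frac{3}{5} - \frac{0 \left(-1 + 0\right)}{5} = \frac{3}{5} - \frac{0 \left(-1\right)}{5} = \frac{3}{5} - 0 = \frac{3}{5} + 0 = \frac{3}{5}$)
$92 E{\left(6 \right)} = 92 \cdot \frac{3}{5} = \frac{276}{5}$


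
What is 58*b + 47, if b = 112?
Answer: 6543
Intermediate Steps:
58*b + 47 = 58*112 + 47 = 6496 + 47 = 6543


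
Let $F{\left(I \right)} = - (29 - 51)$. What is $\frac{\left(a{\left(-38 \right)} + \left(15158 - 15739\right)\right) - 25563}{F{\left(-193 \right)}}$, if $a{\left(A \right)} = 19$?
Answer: $- \frac{2375}{2} \approx -1187.5$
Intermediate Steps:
$F{\left(I \right)} = 22$ ($F{\left(I \right)} = - (29 - 51) = \left(-1\right) \left(-22\right) = 22$)
$\frac{\left(a{\left(-38 \right)} + \left(15158 - 15739\right)\right) - 25563}{F{\left(-193 \right)}} = \frac{\left(19 + \left(15158 - 15739\right)\right) - 25563}{22} = \left(\left(19 + \left(15158 - 15739\right)\right) - 25563\right) \frac{1}{22} = \left(\left(19 - 581\right) - 25563\right) \frac{1}{22} = \left(-562 - 25563\right) \frac{1}{22} = \left(-26125\right) \frac{1}{22} = - \frac{2375}{2}$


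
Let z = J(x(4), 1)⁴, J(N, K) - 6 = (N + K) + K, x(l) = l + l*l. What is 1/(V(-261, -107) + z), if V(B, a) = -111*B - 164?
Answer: 1/643463 ≈ 1.5541e-6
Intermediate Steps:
x(l) = l + l²
J(N, K) = 6 + N + 2*K (J(N, K) = 6 + ((N + K) + K) = 6 + ((K + N) + K) = 6 + (N + 2*K) = 6 + N + 2*K)
V(B, a) = -164 - 111*B
z = 614656 (z = (6 + 4*(1 + 4) + 2*1)⁴ = (6 + 4*5 + 2)⁴ = (6 + 20 + 2)⁴ = 28⁴ = 614656)
1/(V(-261, -107) + z) = 1/((-164 - 111*(-261)) + 614656) = 1/((-164 + 28971) + 614656) = 1/(28807 + 614656) = 1/643463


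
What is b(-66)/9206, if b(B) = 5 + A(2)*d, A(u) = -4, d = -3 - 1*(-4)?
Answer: 1/9206 ≈ 0.00010862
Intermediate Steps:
d = 1 (d = -3 + 4 = 1)
b(B) = 1 (b(B) = 5 - 4*1 = 5 - 4 = 1)
b(-66)/9206 = 1/9206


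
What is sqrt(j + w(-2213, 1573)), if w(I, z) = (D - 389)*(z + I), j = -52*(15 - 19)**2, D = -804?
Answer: 8*sqrt(11917) ≈ 873.32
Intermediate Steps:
j = -832 (j = -52*(-4)**2 = -52*16 = -832)
w(I, z) = -1193*I - 1193*z (w(I, z) = (-804 - 389)*(z + I) = -1193*(I + z) = -1193*I - 1193*z)
sqrt(j + w(-2213, 1573)) = sqrt(-832 + (-1193*(-2213) - 1193*1573)) = sqrt(-832 + (2640109 - 1876589)) = sqrt(-832 + 763520) = sqrt(762688) = 8*sqrt(11917)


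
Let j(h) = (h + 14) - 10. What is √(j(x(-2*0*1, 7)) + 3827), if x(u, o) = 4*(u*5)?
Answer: √3831 ≈ 61.895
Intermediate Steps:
x(u, o) = 20*u (x(u, o) = 4*(5*u) = 20*u)
j(h) = 4 + h (j(h) = (14 + h) - 10 = 4 + h)
√(j(x(-2*0*1, 7)) + 3827) = √((4 + 20*(-2*0*1)) + 3827) = √((4 + 20*(0*1)) + 3827) = √((4 + 20*0) + 3827) = √((4 + 0) + 3827) = √(4 + 3827) = √3831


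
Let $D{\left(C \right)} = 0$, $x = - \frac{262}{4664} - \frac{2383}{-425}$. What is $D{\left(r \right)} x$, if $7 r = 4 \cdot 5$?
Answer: $0$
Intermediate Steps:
$r = \frac{20}{7}$ ($r = \frac{4 \cdot 5}{7} = \frac{1}{7} \cdot 20 = \frac{20}{7} \approx 2.8571$)
$x = \frac{5501481}{991100}$ ($x = \left(-262\right) \frac{1}{4664} - - \frac{2383}{425} = - \frac{131}{2332} + \frac{2383}{425} = \frac{5501481}{991100} \approx 5.5509$)
$D{\left(r \right)} x = 0 \cdot \frac{5501481}{991100} = 0$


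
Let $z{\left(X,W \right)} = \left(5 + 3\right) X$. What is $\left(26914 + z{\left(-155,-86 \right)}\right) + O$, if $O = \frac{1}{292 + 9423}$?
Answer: $\frac{249422911}{9715} \approx 25674.0$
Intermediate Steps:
$O = \frac{1}{9715} \approx 0.00010293$
$z{\left(X,W \right)} = 8 X$
$\left(26914 + z{\left(-155,-86 \right)}\right) + O = \left(26914 + 8 \left(-155\right)\right) + \frac{1}{9715} = \left(26914 - 1240\right) + \frac{1}{9715} = 25674 + \frac{1}{9715} = \frac{249422911}{9715}$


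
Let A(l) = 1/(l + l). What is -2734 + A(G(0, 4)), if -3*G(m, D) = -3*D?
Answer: -21871/8 ≈ -2733.9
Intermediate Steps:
G(m, D) = D (G(m, D) = -(-1)*D = D)
A(l) = 1/(2*l)
-2734 + A(G(0, 4)) = -2734 + (1/2)/4 = -2734 + (1/2)*(1/4) = -2734 + 1/8 = -21871/8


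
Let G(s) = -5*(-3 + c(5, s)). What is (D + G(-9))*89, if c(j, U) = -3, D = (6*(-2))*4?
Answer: -1602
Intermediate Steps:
D = -48 (D = -12*4 = -48)
G(s) = 30 (G(s) = -5*(-3 - 3) = -5*(-6) = 30)
(D + G(-9))*89 = (-48 + 30)*89 = -18*89 = -1602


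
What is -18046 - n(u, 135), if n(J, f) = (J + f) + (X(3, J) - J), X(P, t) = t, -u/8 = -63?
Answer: -18685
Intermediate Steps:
u = 504 (u = -8*(-63) = 504)
n(J, f) = J + f (n(J, f) = (J + f) + (J - J) = (J + f) + 0 = J + f)
-18046 - n(u, 135) = -18046 - (504 + 135) = -18046 - 1*639 = -18046 - 639 = -18685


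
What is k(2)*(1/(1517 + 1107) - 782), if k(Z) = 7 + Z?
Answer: -18467703/2624 ≈ -7038.0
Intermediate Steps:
k(2)*(1/(1517 + 1107) - 782) = (7 + 2)*(1/(1517 + 1107) - 782) = 9*(1/2624 - 782) = 9*(-2051967/2624) = -18467703/2624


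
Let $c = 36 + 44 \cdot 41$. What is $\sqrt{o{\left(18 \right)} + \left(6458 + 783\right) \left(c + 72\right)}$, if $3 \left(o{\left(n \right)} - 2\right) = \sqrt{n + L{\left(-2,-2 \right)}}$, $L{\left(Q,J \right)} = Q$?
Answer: $\frac{\sqrt{124603158}}{3} \approx 3720.9$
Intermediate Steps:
$c = 1840$ ($c = 36 + 1804 = 1840$)
$o{\left(n \right)} = 2 + \frac{\sqrt{-2 + n}}{3}$ ($o{\left(n \right)} = 2 + \frac{\sqrt{n - 2}}{3} = 2 + \frac{\sqrt{-2 + n}}{3}$)
$\sqrt{o{\left(18 \right)} + \left(6458 + 783\right) \left(c + 72\right)} = \sqrt{\left(2 + \frac{\sqrt{-2 + 18}}{3}\right) + \left(6458 + 783\right) \left(1840 + 72\right)} = \sqrt{\left(2 + \frac{\sqrt{16}}{3}\right) + 7241 \cdot 1912} = \sqrt{\left(2 + \frac{1}{3} \cdot 4\right) + 13844792} = \sqrt{\left(2 + \frac{4}{3}\right) + 13844792} = \sqrt{\frac{10}{3} + 13844792} = \sqrt{\frac{41534386}{3}} = \frac{\sqrt{124603158}}{3}$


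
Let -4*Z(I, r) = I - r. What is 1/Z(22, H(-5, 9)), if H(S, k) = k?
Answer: -4/13 ≈ -0.30769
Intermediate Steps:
Z(I, r) = -I/4 + r/4 (Z(I, r) = -(I - r)/4 = -I/4 + r/4)
1/Z(22, H(-5, 9)) = 1/(-¼*22 + (¼)*9) = 1/(-11/2 + 9/4) = 1/(-13/4) = -4/13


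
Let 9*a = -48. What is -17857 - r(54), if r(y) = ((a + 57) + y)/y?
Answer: -2893151/162 ≈ -17859.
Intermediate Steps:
a = -16/3 (a = (⅑)*(-48) = -16/3 ≈ -5.3333)
r(y) = (155/3 + y)/y (r(y) = ((-16/3 + 57) + y)/y = (155/3 + y)/y)
-17857 - r(54) = -17857 - (155/3 + 54)/54 = -17857 - 317/(54*3) = -17857 - 1*317/162 = -17857 - 317/162 = -2893151/162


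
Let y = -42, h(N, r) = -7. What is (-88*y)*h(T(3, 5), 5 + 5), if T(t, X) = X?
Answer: -25872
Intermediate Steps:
(-88*y)*h(T(3, 5), 5 + 5) = -88*(-42)*(-7) = 3696*(-7) = -25872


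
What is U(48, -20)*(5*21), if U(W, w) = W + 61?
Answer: 11445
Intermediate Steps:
U(W, w) = 61 + W
U(48, -20)*(5*21) = (61 + 48)*(5*21) = 109*105 = 11445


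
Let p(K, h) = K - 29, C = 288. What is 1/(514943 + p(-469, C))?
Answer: 1/514445 ≈ 1.9438e-6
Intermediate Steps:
p(K, h) = -29 + K
1/(514943 + p(-469, C)) = 1/(514943 + (-29 - 469)) = 1/(514943 - 498) = 1/514445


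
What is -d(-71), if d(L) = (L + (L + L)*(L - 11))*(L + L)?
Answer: 1643366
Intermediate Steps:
d(L) = 2*L*(L + 2*L*(-11 + L)) (d(L) = (L + (2*L)*(-11 + L))*(2*L) = (L + 2*L*(-11 + L))*(2*L) = 2*L*(L + 2*L*(-11 + L)))
-d(-71) = -(-71)**2*(-42 + 4*(-71)) = -5041*(-42 - 284) = -5041*(-326) = -1*(-1643366) = 1643366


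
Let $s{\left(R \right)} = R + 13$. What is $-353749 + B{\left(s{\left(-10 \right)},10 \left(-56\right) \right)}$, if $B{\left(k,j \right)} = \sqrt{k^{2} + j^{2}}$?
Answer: $-353749 + \sqrt{313609} \approx -3.5319 \cdot 10^{5}$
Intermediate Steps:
$s{\left(R \right)} = 13 + R$
$B{\left(k,j \right)} = \sqrt{j^{2} + k^{2}}$
$-353749 + B{\left(s{\left(-10 \right)},10 \left(-56\right) \right)} = -353749 + \sqrt{\left(10 \left(-56\right)\right)^{2} + \left(13 - 10\right)^{2}} = -353749 + \sqrt{\left(-560\right)^{2} + 3^{2}} = -353749 + \sqrt{313600 + 9} = -353749 + \sqrt{313609}$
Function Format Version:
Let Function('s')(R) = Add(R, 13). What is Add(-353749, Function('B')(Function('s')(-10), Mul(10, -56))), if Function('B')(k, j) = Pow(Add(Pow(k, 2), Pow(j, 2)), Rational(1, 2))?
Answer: Add(-353749, Pow(313609, Rational(1, 2))) ≈ -3.5319e+5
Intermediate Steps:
Function('s')(R) = Add(13, R)
Function('B')(k, j) = Pow(Add(Pow(j, 2), Pow(k, 2)), Rational(1, 2))
Add(-353749, Function('B')(Function('s')(-10), Mul(10, -56))) = Add(-353749, Pow(Add(Pow(Mul(10, -56), 2), Pow(Add(13, -10), 2)), Rational(1, 2))) = Add(-353749, Pow(Add(Pow(-560, 2), Pow(3, 2)), Rational(1, 2))) = Add(-353749, Pow(Add(313600, 9), Rational(1, 2))) = Add(-353749, Pow(313609, Rational(1, 2)))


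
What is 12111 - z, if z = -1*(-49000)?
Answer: -36889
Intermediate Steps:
z = 49000
12111 - z = 12111 - 1*49000 = 12111 - 49000 = -36889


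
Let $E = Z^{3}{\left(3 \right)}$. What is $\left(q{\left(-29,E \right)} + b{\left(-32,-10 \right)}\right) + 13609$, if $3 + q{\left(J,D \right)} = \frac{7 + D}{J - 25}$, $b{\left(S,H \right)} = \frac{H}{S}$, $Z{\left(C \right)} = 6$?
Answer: $\frac{5876143}{432} \approx 13602.0$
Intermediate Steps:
$E = 216$ ($E = 6^{3} = 216$)
$q{\left(J,D \right)} = -3 + \frac{7 + D}{-25 + J}$ ($q{\left(J,D \right)} = -3 + \frac{7 + D}{J - 25} = -3 + \frac{7 + D}{-25 + J}$)
$\left(q{\left(-29,E \right)} + b{\left(-32,-10 \right)}\right) + 13609 = \left(\frac{82 + 216 - -87}{-25 - 29} - \frac{10}{-32}\right) + 13609 = \left(\frac{82 + 216 + 87}{-54} - - \frac{5}{16}\right) + 13609 = \left(\left(- \frac{1}{54}\right) 385 + \frac{5}{16}\right) + 13609 = \left(- \frac{385}{54} + \frac{5}{16}\right) + 13609 = - \frac{2945}{432} + 13609 = \frac{5876143}{432}$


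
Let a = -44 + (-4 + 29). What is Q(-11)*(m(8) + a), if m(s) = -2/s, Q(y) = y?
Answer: 847/4 ≈ 211.75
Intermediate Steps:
a = -19 (a = -44 + 25 = -19)
Q(-11)*(m(8) + a) = -11*(-2/8 - 19) = -11*(-2*⅛ - 19) = -11*(-¼ - 19) = -11*(-77/4) = 847/4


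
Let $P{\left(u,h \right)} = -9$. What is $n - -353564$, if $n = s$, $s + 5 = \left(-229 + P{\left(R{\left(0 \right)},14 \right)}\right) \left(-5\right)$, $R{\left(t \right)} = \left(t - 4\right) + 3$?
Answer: $354749$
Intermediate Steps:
$R{\left(t \right)} = -1 + t$ ($R{\left(t \right)} = \left(-4 + t\right) + 3 = -1 + t$)
$s = 1185$ ($s = -5 + \left(-229 - 9\right) \left(-5\right) = -5 - -1190 = -5 + 1190 = 1185$)
$n = 1185$
$n - -353564 = 1185 - -353564 = 1185 + 353564 = 354749$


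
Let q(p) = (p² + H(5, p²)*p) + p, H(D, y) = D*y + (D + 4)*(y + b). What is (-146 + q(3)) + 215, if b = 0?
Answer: 459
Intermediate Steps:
H(D, y) = D*y + y*(4 + D) (H(D, y) = D*y + (D + 4)*(y + 0) = D*y + (4 + D)*y = D*y + y*(4 + D))
q(p) = p + p² + 14*p³ (q(p) = (p² + (2*p²*(2 + 5))*p) + p = (p² + (2*p²*7)*p) + p = (p² + (14*p²)*p) + p = (p² + 14*p³) + p = p + p² + 14*p³)
(-146 + q(3)) + 215 = (-146 + 3*(1 + 3 + 14*3²)) + 215 = (-146 + 3*(1 + 3 + 14*9)) + 215 = (-146 + 3*(1 + 3 + 126)) + 215 = (-146 + 3*130) + 215 = (-146 + 390) + 215 = 244 + 215 = 459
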